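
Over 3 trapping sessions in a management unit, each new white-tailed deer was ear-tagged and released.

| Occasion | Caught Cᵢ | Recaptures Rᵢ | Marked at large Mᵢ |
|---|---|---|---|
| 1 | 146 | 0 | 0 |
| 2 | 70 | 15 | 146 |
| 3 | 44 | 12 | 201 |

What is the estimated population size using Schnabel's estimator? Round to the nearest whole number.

N ≈ 706

Σ MᵢCᵢ = 0·146 + 146·70 + 201·44 = 0 + 10220 + 8844 = 19064
Σ Rᵢ = 0 + 15 + 12 = 27
N̂ = 19064 / 27 ≈ 706.1 → 706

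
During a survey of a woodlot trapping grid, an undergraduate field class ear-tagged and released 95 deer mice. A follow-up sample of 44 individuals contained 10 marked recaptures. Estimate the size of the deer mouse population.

N = (95 × 44) / 10 = 4180 / 10 = 418

N = 418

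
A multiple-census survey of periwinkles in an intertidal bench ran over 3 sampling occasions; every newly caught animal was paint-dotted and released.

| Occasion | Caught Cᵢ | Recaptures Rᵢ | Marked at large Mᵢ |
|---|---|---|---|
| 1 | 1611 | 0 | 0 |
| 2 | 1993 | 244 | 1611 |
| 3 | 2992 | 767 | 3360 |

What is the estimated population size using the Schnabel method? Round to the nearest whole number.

Σ MᵢCᵢ = 0·1611 + 1611·1993 + 3360·2992 = 0 + 3210723 + 10053120 = 13263843
Σ Rᵢ = 0 + 244 + 767 = 1011
N̂ = 13263843 / 1011 ≈ 13119.5 → 13120

N ≈ 13,120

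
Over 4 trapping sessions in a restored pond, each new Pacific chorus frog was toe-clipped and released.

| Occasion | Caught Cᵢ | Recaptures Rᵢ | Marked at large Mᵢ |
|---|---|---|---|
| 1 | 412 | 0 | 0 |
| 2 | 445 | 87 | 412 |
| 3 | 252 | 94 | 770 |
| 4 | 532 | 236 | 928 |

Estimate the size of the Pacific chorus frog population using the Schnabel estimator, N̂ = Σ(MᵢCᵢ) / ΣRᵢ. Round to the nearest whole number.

Σ MᵢCᵢ = 0·412 + 412·445 + 770·252 + 928·532 = 0 + 183340 + 194040 + 493696 = 871076
Σ Rᵢ = 0 + 87 + 94 + 236 = 417
N̂ = 871076 / 417 ≈ 2088.9 → 2089

N ≈ 2089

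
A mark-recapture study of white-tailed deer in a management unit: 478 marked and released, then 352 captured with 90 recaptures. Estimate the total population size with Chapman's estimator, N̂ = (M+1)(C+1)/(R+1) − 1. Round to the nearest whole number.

N̂ = (478+1)(352+1)/(90+1) − 1 = 479·353/91 − 1
= 169087/91 − 1 ≈ 1858.1 − 1 ≈ 1857.1 → 1857

N ≈ 1857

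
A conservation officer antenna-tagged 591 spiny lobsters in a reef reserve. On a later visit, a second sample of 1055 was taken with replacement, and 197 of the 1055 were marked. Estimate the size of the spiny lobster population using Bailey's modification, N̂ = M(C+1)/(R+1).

N̂ = 591·(1055+1)/(197+1) = 591·1056/198 = 624096/198 = 3152

N = 3152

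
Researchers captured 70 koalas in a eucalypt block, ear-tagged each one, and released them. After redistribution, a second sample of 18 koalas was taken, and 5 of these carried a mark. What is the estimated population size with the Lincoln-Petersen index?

N = 252

N = (70 × 18) / 5 = 1260 / 5 = 252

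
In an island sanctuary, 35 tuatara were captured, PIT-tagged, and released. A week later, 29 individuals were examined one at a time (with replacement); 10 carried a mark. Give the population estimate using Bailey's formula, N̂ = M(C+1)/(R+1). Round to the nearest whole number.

N ≈ 95

N̂ = 35·(29+1)/(10+1) = 35·30/11 = 1050/11 ≈ 95.45 → 95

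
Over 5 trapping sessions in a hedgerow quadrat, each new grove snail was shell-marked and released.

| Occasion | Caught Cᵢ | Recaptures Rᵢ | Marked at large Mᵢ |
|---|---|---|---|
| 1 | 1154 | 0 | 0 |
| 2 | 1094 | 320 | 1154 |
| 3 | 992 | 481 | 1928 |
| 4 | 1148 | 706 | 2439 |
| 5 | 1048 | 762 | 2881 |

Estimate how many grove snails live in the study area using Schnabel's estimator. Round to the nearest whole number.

N ≈ 3964

Σ MᵢCᵢ = 0·1154 + 1154·1094 + 1928·992 + 2439·1148 + 2881·1048 = 0 + 1262476 + 1912576 + 2799972 + 3019288 = 8994312
Σ Rᵢ = 0 + 320 + 481 + 706 + 762 = 2269
N̂ = 8994312 / 2269 ≈ 3964.0 → 3964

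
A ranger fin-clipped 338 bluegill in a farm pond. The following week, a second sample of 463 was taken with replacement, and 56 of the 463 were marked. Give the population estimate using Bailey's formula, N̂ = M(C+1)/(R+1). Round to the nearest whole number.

N ≈ 2751

N̂ = 338·(463+1)/(56+1) = 338·464/57 = 156832/57 ≈ 2751.4 → 2751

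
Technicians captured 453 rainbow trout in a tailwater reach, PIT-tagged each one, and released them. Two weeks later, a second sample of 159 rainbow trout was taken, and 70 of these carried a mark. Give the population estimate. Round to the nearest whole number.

N ≈ 1029

If marked individuals mix randomly, R/C ≈ M/N, giving N ≈ M·C/R.
N = (453 × 159) / 70 = 72027 / 70 ≈ 1029.0 → 1029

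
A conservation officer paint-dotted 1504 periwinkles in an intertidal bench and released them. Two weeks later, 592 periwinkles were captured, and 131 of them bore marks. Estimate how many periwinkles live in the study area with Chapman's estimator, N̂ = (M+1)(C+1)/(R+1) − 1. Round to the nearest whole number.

N̂ = (1504+1)(592+1)/(131+1) − 1 = 1505·593/132 − 1
= 892465/132 − 1 ≈ 6761.1 − 1 ≈ 6760.1 → 6760

N ≈ 6760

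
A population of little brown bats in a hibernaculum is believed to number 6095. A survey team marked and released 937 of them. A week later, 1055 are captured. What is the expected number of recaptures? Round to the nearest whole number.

expected recaptures ≈ 162

The marked fraction of the population is 937/6095, so in a sample of 1055 expect C·(M/N) marked.
E[R] = 937 × 1055 / 6095 = 988535 / 6095 ≈ 162.2 → 162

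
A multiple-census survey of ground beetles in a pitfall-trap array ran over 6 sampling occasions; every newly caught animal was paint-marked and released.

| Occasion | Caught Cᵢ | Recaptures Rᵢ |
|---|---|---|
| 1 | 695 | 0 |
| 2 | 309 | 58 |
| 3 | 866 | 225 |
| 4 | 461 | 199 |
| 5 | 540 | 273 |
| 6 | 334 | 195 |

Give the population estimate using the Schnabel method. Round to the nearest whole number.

N ≈ 3653

Marked at large before each occasion: Mᵢ = Σⱼ<ᵢ (Cⱼ − Rⱼ) → M1=0, M2=695, M3=946, M4=1587, M5=1849, M6=2116
Σ MᵢCᵢ = 0·695 + 695·309 + 946·866 + 1587·461 + 1849·540 + 2116·334 = 0 + 214755 + 819236 + 731607 + 998460 + 706744 = 3470802
Σ Rᵢ = 0 + 58 + 225 + 199 + 273 + 195 = 950
N̂ = 3470802 / 950 ≈ 3653.48 → 3653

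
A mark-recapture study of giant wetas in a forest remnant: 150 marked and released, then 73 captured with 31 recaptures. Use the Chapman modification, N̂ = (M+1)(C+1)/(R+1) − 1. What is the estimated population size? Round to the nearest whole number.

N̂ = (150+1)(73+1)/(31+1) − 1 = 151·74/32 − 1
= 11174/32 − 1 ≈ 349.2 − 1 ≈ 348.2 → 348

N ≈ 348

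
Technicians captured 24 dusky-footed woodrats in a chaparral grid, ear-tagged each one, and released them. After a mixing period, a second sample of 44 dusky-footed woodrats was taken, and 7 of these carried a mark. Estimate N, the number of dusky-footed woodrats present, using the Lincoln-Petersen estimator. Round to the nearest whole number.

N ≈ 151

The marked fraction in the recapture sample should equal the marked fraction in the population: 7/44 = 24/N.
N = (24 × 44) / 7 = 1056 / 7 ≈ 150.9 → 151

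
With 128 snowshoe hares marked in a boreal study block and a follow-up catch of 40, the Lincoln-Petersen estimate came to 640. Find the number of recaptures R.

R = 8

From N = M·C/R: R = M·C / N = 128·40 / 640 = 5120 / 640 = 8.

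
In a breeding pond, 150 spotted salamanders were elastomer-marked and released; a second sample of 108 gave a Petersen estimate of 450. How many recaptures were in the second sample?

From N = M·C/R: R = M·C / N = 150·108 / 450 = 16200 / 450 = 36.

R = 36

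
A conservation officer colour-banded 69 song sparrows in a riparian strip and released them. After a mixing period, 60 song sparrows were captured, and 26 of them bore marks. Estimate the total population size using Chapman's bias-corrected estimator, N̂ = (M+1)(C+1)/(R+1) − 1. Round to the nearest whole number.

N̂ = (69+1)(60+1)/(26+1) − 1 = 70·61/27 − 1
= 4270/27 − 1 ≈ 158.1 − 1 ≈ 157.1 → 157

N ≈ 157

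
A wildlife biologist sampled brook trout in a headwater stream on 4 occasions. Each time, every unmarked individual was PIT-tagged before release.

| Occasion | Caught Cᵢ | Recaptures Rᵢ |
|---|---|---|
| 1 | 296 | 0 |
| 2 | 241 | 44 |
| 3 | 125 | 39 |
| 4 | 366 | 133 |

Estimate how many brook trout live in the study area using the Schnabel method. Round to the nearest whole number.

Marked at large before each occasion: Mᵢ = Σⱼ<ᵢ (Cⱼ − Rⱼ) → M1=0, M2=296, M3=493, M4=579
Σ MᵢCᵢ = 0·296 + 296·241 + 493·125 + 579·366 = 0 + 71336 + 61625 + 211914 = 344875
Σ Rᵢ = 0 + 44 + 39 + 133 = 216
N̂ = 344875 / 216 ≈ 1596.6 → 1597

N ≈ 1597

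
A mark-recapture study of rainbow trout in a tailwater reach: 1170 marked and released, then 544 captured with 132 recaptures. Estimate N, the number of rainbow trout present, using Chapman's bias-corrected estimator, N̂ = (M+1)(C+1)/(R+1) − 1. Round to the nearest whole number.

N̂ = (1170+1)(544+1)/(132+1) − 1 = 1171·545/133 − 1
= 638195/133 − 1 ≈ 4798.46 − 1 ≈ 4797.46 → 4797

N ≈ 4797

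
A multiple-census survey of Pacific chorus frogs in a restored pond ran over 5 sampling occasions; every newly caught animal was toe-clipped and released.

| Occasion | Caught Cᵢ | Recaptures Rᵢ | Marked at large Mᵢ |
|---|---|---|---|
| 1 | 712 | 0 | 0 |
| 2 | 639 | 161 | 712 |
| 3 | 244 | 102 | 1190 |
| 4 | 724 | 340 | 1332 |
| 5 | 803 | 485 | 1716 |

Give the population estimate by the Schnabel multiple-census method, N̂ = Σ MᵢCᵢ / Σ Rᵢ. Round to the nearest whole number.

N ≈ 2838

Σ MᵢCᵢ = 0·712 + 712·639 + 1190·244 + 1332·724 + 1716·803 = 0 + 454968 + 290360 + 964368 + 1377948 = 3087644
Σ Rᵢ = 0 + 161 + 102 + 340 + 485 = 1088
N̂ = 3087644 / 1088 ≈ 2837.9 → 2838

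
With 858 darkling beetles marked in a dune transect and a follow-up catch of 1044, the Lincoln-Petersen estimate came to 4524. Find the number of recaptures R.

From N = M·C/R: R = M·C / N = 858·1044 / 4524 = 895752 / 4524 = 198.

R = 198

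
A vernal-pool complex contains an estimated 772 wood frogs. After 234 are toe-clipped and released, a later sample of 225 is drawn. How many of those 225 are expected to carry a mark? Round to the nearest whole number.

Expected recaptures E[R] = M·C / N.
E[R] = 234 × 225 / 772 = 52650 / 772 ≈ 68.2 → 68

expected recaptures ≈ 68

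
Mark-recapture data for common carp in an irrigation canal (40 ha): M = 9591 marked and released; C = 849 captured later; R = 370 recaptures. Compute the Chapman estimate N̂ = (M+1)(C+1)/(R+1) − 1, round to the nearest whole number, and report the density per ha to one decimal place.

density ≈ 549.4 common carp per ha

N̂ = 9592·850/371 − 1 = 8153200/371 − 1 ≈ 21975.3 → 21975
Density = N̂ / area = 21975 / 40 ≈ 549.38 → 549.4 per ha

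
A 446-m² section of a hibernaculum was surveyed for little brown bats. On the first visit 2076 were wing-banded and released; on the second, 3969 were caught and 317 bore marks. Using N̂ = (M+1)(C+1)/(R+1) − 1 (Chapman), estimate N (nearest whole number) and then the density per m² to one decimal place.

N̂ = 2077·3970/318 − 1 = 8245690/318 − 1 ≈ 25928.8 → 25929
Density = N̂ / area = 25929 / 446 ≈ 58.14 → 58.1 per m²

density ≈ 58.1 little brown bats per m²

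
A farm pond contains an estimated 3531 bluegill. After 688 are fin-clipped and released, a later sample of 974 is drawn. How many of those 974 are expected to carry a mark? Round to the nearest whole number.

expected recaptures ≈ 190

The marked fraction of the population is 688/3531, so in a sample of 974 expect C·(M/N) marked.
E[R] = 688 × 974 / 3531 = 670112 / 3531 ≈ 189.8 → 190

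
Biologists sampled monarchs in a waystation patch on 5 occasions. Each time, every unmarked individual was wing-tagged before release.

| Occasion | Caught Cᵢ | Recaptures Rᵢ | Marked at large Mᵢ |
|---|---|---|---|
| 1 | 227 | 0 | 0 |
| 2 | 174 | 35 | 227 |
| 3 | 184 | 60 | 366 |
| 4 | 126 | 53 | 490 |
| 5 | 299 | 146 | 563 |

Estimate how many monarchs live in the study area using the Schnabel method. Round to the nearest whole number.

Σ MᵢCᵢ = 0·227 + 227·174 + 366·184 + 490·126 + 563·299 = 0 + 39498 + 67344 + 61740 + 168337 = 336919
Σ Rᵢ = 0 + 35 + 60 + 53 + 146 = 294
N̂ = 336919 / 294 ≈ 1146.0 → 1146

N ≈ 1146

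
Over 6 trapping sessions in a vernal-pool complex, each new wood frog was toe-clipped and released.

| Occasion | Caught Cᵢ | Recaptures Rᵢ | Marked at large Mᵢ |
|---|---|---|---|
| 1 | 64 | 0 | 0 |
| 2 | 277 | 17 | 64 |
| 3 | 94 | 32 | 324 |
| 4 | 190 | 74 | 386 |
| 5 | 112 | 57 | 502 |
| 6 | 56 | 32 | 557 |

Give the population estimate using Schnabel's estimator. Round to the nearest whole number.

N ≈ 986

Σ MᵢCᵢ = 0·64 + 64·277 + 324·94 + 386·190 + 502·112 + 557·56 = 0 + 17728 + 30456 + 73340 + 56224 + 31192 = 208940
Σ Rᵢ = 0 + 17 + 32 + 74 + 57 + 32 = 212
N̂ = 208940 / 212 ≈ 985.6 → 986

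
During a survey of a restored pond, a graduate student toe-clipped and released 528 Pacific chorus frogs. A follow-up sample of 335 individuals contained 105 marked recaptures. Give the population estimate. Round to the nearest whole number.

N ≈ 1685

N = (528 × 335) / 105 = 176880 / 105 ≈ 1684.6 → 1685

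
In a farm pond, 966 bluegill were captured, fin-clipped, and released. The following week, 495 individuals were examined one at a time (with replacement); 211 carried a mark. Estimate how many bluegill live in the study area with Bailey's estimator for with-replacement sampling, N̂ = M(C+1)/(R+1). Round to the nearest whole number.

N̂ = 966·(495+1)/(211+1) = 966·496/212 = 479136/212 ≈ 2260.1 → 2260

N ≈ 2260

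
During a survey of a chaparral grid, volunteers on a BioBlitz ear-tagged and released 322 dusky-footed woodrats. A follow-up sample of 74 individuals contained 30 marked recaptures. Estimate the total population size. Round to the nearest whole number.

N = (322 × 74) / 30 = 23828 / 30 ≈ 794.3 → 794

N ≈ 794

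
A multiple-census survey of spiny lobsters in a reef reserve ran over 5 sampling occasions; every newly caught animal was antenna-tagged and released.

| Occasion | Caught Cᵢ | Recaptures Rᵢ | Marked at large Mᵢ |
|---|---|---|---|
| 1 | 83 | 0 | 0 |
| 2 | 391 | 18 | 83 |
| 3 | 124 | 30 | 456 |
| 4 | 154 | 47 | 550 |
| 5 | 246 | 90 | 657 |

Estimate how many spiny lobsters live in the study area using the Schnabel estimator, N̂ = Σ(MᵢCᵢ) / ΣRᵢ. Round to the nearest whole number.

N ≈ 1813

Σ MᵢCᵢ = 0·83 + 83·391 + 456·124 + 550·154 + 657·246 = 0 + 32453 + 56544 + 84700 + 161622 = 335319
Σ Rᵢ = 0 + 18 + 30 + 47 + 90 = 185
N̂ = 335319 / 185 ≈ 1812.5 → 1813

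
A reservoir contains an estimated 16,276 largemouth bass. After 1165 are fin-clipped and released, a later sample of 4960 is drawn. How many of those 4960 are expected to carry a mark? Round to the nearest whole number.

expected recaptures ≈ 355

Expected recaptures E[R] = M·C / N.
E[R] = 1165 × 4960 / 16276 = 5778400 / 16276 ≈ 355.0 → 355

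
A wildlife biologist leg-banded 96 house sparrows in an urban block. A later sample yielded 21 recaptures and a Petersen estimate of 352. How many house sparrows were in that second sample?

C = 77

From N = M·C/R: C = N·R / M = 352·21 / 96 = 7392 / 96 = 77.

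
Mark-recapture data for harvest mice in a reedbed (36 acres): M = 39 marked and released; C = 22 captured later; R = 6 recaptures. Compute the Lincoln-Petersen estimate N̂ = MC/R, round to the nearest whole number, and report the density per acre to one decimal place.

N̂ = 39·22/6 = 858/6 = 143
Density = N̂ / area = 143 / 36 ≈ 3.97 → 4.0 per acre

density ≈ 4.0 harvest mice per acre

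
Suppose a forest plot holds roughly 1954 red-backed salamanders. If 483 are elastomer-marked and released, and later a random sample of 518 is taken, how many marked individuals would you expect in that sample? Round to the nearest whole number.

expected recaptures ≈ 128

The marked fraction of the population is 483/1954, so in a sample of 518 expect C·(M/N) marked.
E[R] = 483 × 518 / 1954 = 250194 / 1954 ≈ 128.0 → 128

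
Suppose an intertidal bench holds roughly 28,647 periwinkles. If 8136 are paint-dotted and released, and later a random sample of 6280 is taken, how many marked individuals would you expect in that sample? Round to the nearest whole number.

expected recaptures ≈ 1784

The marked fraction of the population is 8136/28647, so in a sample of 6280 expect C·(M/N) marked.
E[R] = 8136 × 6280 / 28647 = 51094080 / 28647 ≈ 1783.6 → 1784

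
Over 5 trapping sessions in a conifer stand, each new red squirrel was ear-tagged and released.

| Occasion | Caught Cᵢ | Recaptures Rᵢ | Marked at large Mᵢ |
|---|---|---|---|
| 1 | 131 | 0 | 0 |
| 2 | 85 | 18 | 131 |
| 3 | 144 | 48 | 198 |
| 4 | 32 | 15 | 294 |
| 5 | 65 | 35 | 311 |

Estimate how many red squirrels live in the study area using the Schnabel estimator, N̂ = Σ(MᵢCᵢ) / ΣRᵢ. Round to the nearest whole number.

N ≈ 597

Σ MᵢCᵢ = 0·131 + 131·85 + 198·144 + 294·32 + 311·65 = 0 + 11135 + 28512 + 9408 + 20215 = 69270
Σ Rᵢ = 0 + 18 + 48 + 15 + 35 = 116
N̂ = 69270 / 116 ≈ 597.2 → 597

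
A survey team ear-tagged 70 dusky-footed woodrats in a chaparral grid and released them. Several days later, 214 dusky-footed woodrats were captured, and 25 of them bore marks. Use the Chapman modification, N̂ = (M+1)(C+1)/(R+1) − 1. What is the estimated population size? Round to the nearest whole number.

N̂ = (70+1)(214+1)/(25+1) − 1 = 71·215/26 − 1
= 15265/26 − 1 ≈ 587.1 − 1 ≈ 586.1 → 586

N ≈ 586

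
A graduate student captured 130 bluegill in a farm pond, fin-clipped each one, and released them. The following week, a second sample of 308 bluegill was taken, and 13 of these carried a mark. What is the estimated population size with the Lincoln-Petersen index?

N = 3080

N = (130 × 308) / 13 = 40040 / 13 = 3080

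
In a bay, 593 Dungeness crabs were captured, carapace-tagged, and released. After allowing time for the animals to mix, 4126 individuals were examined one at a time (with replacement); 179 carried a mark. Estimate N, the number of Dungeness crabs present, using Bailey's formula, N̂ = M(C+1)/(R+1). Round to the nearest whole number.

N̂ = 593·(4126+1)/(179+1) = 593·4127/180 = 2447311/180 ≈ 13596.2 → 13596

N ≈ 13,596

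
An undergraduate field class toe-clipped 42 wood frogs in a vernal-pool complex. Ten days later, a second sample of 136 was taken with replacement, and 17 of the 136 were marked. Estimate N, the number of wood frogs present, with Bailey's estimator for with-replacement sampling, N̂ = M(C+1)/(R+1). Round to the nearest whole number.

N̂ = 42·(136+1)/(17+1) = 42·137/18 = 5754/18 ≈ 319.7 → 320

N ≈ 320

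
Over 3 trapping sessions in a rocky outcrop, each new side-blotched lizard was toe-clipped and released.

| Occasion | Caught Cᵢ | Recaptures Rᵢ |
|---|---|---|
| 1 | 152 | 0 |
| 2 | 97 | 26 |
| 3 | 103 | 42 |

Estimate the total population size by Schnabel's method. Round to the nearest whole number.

N ≈ 555

Marked at large before each occasion: Mᵢ = Σⱼ<ᵢ (Cⱼ − Rⱼ) → M1=0, M2=152, M3=223
Σ MᵢCᵢ = 0·152 + 152·97 + 223·103 = 0 + 14744 + 22969 = 37713
Σ Rᵢ = 0 + 26 + 42 = 68
N̂ = 37713 / 68 ≈ 554.6 → 555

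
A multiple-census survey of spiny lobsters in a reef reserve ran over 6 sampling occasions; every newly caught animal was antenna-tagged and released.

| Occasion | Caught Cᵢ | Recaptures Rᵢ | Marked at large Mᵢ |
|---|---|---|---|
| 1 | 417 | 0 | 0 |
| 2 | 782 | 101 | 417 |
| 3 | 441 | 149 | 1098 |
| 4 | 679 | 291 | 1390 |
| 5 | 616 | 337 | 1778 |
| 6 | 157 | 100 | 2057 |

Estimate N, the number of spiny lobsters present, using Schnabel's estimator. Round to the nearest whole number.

Σ MᵢCᵢ = 0·417 + 417·782 + 1098·441 + 1390·679 + 1778·616 + 2057·157 = 0 + 326094 + 484218 + 943810 + 1095248 + 322949 = 3172319
Σ Rᵢ = 0 + 101 + 149 + 291 + 337 + 100 = 978
N̂ = 3172319 / 978 ≈ 3243.7 → 3244

N ≈ 3244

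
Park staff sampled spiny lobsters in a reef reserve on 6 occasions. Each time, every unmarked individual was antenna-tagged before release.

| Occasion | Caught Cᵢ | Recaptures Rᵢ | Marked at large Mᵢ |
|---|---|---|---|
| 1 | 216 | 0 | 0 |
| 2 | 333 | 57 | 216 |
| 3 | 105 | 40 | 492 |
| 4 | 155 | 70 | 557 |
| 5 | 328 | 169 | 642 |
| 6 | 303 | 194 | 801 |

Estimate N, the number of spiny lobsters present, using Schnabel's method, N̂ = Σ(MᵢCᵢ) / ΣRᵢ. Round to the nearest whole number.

Σ MᵢCᵢ = 0·216 + 216·333 + 492·105 + 557·155 + 642·328 + 801·303 = 0 + 71928 + 51660 + 86335 + 210576 + 242703 = 663202
Σ Rᵢ = 0 + 57 + 40 + 70 + 169 + 194 = 530
N̂ = 663202 / 530 ≈ 1251.3 → 1251

N ≈ 1251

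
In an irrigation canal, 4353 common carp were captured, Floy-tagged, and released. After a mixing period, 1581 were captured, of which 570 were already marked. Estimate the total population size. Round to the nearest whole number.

The marked fraction in the recapture sample should equal the marked fraction in the population: 570/1581 = 4353/N.
N = (4353 × 1581) / 570 = 6882093 / 570 ≈ 12073.8 → 12074

N ≈ 12,074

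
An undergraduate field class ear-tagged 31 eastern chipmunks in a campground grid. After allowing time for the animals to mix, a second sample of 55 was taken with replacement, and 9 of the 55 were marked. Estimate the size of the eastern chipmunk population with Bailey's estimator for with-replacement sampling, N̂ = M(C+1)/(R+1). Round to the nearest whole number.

N ≈ 174

N̂ = 31·(55+1)/(9+1) = 31·56/10 = 1736/10 ≈ 173.6 → 174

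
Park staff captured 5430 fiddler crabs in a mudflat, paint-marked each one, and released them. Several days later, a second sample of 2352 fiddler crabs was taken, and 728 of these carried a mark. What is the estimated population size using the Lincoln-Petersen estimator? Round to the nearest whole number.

N ≈ 17,543

Lincoln-Petersen assumes M/N = R/C, so N = M·C / R.
N = (5430 × 2352) / 728 = 12771360 / 728 ≈ 17543.1 → 17543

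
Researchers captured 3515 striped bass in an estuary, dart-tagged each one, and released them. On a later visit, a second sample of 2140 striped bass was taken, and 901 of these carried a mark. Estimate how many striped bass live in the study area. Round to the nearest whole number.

Lincoln-Petersen assumes M/N = R/C, so N = M·C / R.
N = (3515 × 2140) / 901 = 7522100 / 901 ≈ 8348.6 → 8349

N ≈ 8349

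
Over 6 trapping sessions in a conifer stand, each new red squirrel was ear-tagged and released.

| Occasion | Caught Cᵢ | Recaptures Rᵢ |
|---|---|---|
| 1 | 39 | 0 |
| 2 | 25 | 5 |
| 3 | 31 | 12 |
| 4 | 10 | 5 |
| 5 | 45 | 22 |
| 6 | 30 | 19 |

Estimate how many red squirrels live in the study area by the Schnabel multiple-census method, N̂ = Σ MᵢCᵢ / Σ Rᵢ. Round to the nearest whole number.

Marked at large before each occasion: Mᵢ = Σⱼ<ᵢ (Cⱼ − Rⱼ) → M1=0, M2=39, M3=59, M4=78, M5=83, M6=106
Σ MᵢCᵢ = 0·39 + 39·25 + 59·31 + 78·10 + 83·45 + 106·30 = 0 + 975 + 1829 + 780 + 3735 + 3180 = 10499
Σ Rᵢ = 0 + 5 + 12 + 5 + 22 + 19 = 63
N̂ = 10499 / 63 ≈ 166.7 → 167

N ≈ 167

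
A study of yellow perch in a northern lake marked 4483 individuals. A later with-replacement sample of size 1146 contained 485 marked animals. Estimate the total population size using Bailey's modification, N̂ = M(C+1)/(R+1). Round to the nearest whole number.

N ≈ 10,580

N̂ = 4483·(1146+1)/(485+1) = 4483·1147/486 = 5142001/486 ≈ 10580.2 → 10580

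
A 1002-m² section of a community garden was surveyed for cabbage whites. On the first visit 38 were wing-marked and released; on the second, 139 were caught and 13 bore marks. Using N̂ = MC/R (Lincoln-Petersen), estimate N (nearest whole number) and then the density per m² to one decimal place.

N̂ = 38·139/13 = 5282/13 ≈ 406.3 → 406
Density = N̂ / area = 406 / 1002 ≈ 0.41 → 0.4 per m²

density ≈ 0.4 cabbage whites per m²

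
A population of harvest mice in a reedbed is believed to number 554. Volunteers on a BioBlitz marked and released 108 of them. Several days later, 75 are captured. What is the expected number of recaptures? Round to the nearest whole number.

expected recaptures ≈ 15

Expected recaptures E[R] = M·C / N.
E[R] = 108 × 75 / 554 = 8100 / 554 ≈ 14.6 → 15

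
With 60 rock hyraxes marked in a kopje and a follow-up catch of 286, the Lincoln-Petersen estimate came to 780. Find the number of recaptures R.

From N = M·C/R: R = M·C / N = 60·286 / 780 = 17160 / 780 = 22.

R = 22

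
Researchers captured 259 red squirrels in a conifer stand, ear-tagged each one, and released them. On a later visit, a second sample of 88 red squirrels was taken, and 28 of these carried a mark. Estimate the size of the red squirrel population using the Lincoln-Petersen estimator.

The marked fraction in the recapture sample should equal the marked fraction in the population: 28/88 = 259/N.
N = (259 × 88) / 28 = 22792 / 28 = 814

N = 814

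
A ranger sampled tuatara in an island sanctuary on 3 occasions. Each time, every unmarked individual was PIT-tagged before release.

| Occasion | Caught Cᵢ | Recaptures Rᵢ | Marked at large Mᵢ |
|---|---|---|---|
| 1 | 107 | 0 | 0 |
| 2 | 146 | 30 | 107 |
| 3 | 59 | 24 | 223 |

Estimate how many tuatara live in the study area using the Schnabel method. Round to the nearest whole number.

Σ MᵢCᵢ = 0·107 + 107·146 + 223·59 = 0 + 15622 + 13157 = 28779
Σ Rᵢ = 0 + 30 + 24 = 54
N̂ = 28779 / 54 ≈ 532.9 → 533

N ≈ 533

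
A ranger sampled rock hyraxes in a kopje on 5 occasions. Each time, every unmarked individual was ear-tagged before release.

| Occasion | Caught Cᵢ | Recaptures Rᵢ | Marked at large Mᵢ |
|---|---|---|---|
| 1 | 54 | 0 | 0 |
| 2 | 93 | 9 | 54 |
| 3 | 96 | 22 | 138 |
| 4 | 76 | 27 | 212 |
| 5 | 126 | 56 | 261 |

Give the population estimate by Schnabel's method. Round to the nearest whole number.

Σ MᵢCᵢ = 0·54 + 54·93 + 138·96 + 212·76 + 261·126 = 0 + 5022 + 13248 + 16112 + 32886 = 67268
Σ Rᵢ = 0 + 9 + 22 + 27 + 56 = 114
N̂ = 67268 / 114 ≈ 590.1 → 590

N ≈ 590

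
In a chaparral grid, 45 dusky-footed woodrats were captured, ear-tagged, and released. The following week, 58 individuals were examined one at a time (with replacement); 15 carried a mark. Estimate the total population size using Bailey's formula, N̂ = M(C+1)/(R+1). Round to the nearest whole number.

N̂ = 45·(58+1)/(15+1) = 45·59/16 = 2655/16 ≈ 165.9 → 166

N ≈ 166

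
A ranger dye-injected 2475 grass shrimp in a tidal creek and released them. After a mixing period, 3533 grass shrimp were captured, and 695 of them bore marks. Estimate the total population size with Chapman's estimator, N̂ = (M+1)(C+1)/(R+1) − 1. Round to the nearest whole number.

N ≈ 12,571

N̂ = (2475+1)(3533+1)/(695+1) − 1 = 2476·3534/696 − 1
= 8750184/696 − 1 ≈ 12572.1 − 1 ≈ 12571.1 → 12571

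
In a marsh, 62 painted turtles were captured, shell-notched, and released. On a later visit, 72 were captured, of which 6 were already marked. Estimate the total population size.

N = (62 × 72) / 6 = 4464 / 6 = 744

N = 744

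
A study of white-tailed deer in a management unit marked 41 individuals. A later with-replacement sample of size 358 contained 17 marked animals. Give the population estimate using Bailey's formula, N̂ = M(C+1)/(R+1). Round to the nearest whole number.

N̂ = 41·(358+1)/(17+1) = 41·359/18 = 14719/18 ≈ 817.7 → 818

N ≈ 818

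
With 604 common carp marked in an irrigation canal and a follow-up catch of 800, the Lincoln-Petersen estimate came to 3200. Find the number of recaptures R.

R = 151

From N = M·C/R: R = M·C / N = 604·800 / 3200 = 483200 / 3200 = 151.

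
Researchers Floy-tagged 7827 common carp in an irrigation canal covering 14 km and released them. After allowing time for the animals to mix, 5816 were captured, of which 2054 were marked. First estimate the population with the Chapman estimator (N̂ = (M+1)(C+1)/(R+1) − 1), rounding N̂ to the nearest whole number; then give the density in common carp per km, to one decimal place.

density ≈ 1582.6 common carp per km

N̂ = 7828·5817/2055 − 1 = 45535476/2055 − 1 ≈ 22157.4 → 22157
Density = N̂ / area = 22157 / 14 ≈ 1582.64 → 1582.6 per km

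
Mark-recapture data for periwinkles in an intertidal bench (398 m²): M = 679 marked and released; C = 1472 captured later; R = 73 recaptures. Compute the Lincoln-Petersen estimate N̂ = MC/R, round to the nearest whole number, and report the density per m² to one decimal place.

N̂ = 679·1472/73 = 999488/73 ≈ 13691.6 → 13692
Density = N̂ / area = 13692 / 398 ≈ 34.40 → 34.4 per m²

density ≈ 34.4 periwinkles per m²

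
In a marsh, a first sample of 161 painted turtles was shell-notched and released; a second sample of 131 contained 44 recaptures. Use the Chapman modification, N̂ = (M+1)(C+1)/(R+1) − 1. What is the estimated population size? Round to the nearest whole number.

N̂ = (161+1)(131+1)/(44+1) − 1 = 162·132/45 − 1
= 21384/45 − 1 ≈ 475.2 − 1 ≈ 474.2 → 474

N ≈ 474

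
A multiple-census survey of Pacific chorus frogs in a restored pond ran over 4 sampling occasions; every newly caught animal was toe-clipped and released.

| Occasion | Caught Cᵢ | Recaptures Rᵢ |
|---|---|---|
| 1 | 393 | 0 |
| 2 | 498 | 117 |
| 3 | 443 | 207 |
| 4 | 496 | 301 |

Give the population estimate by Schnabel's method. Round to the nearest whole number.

N ≈ 1663

Marked at large before each occasion: Mᵢ = Σⱼ<ᵢ (Cⱼ − Rⱼ) → M1=0, M2=393, M3=774, M4=1010
Σ MᵢCᵢ = 0·393 + 393·498 + 774·443 + 1010·496 = 0 + 195714 + 342882 + 500960 = 1039556
Σ Rᵢ = 0 + 117 + 207 + 301 = 625
N̂ = 1039556 / 625 ≈ 1663.3 → 1663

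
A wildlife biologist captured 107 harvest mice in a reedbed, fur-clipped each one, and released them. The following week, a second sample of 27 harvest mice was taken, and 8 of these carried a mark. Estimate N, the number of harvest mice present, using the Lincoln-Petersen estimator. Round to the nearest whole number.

N ≈ 361

If marked individuals mix randomly, R/C ≈ M/N, giving N ≈ M·C/R.
N = (107 × 27) / 8 = 2889 / 8 ≈ 361.1 → 361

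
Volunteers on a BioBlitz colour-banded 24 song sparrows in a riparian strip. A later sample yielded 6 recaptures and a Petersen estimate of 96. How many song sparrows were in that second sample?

From N = M·C/R: C = N·R / M = 96·6 / 24 = 576 / 24 = 24.

C = 24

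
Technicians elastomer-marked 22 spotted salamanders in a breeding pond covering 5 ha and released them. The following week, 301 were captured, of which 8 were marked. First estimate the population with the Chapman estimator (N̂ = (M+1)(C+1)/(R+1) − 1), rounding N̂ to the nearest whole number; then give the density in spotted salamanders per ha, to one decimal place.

density ≈ 154.2 spotted salamanders per ha

N̂ = 23·302/9 − 1 = 6946/9 − 1 ≈ 770.8 → 771
Density = N̂ / area = 771 / 5 ≈ 154.20 → 154.2 per ha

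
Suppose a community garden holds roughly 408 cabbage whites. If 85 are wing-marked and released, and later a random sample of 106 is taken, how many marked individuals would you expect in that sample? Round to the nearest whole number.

expected recaptures ≈ 22

The marked fraction of the population is 85/408, so in a sample of 106 expect C·(M/N) marked.
E[R] = 85 × 106 / 408 = 9010 / 408 ≈ 22.1 → 22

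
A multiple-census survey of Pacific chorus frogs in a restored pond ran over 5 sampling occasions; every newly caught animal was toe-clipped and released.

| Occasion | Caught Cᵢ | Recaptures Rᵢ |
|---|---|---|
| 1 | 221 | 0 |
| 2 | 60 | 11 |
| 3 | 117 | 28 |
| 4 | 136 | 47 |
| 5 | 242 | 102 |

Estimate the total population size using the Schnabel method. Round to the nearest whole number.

Marked at large before each occasion: Mᵢ = Σⱼ<ᵢ (Cⱼ − Rⱼ) → M1=0, M2=221, M3=270, M4=359, M5=448
Σ MᵢCᵢ = 0·221 + 221·60 + 270·117 + 359·136 + 448·242 = 0 + 13260 + 31590 + 48824 + 108416 = 202090
Σ Rᵢ = 0 + 11 + 28 + 47 + 102 = 188
N̂ = 202090 / 188 ≈ 1074.9 → 1075

N ≈ 1075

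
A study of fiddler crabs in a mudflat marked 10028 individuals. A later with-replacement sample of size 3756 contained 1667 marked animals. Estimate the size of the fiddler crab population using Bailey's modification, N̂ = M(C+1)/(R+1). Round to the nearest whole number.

N ≈ 22,587

N̂ = 10028·(3756+1)/(1667+1) = 10028·3757/1668 = 37675196/1668 ≈ 22587.0 → 22587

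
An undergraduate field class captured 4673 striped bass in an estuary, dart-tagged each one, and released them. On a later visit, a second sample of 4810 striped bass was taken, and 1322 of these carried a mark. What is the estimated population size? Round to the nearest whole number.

N ≈ 17,002

The marked fraction in the recapture sample should equal the marked fraction in the population: 1322/4810 = 4673/N.
N = (4673 × 4810) / 1322 = 22477130 / 1322 ≈ 17002.4 → 17002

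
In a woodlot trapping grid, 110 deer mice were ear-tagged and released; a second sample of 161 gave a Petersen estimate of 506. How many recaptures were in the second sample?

R = 35

From N = M·C/R: R = M·C / N = 110·161 / 506 = 17710 / 506 = 35.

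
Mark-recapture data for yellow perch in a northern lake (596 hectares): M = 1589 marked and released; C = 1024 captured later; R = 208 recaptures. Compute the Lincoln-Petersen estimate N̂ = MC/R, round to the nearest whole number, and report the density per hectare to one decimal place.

density ≈ 13.1 yellow perch per hectare

N̂ = 1589·1024/208 = 1627136/208 ≈ 7822.8 → 7823
Density = N̂ / area = 7823 / 596 ≈ 13.13 → 13.1 per hectare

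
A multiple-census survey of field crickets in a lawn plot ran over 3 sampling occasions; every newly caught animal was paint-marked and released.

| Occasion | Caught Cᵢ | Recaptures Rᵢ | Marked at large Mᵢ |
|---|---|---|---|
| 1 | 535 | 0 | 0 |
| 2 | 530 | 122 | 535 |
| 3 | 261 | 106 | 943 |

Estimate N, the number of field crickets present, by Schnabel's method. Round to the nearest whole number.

N ≈ 2323

Σ MᵢCᵢ = 0·535 + 535·530 + 943·261 = 0 + 283550 + 246123 = 529673
Σ Rᵢ = 0 + 122 + 106 = 228
N̂ = 529673 / 228 ≈ 2323.1 → 2323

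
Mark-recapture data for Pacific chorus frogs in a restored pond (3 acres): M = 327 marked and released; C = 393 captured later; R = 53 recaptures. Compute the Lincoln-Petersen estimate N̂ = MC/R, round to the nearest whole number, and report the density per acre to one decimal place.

N̂ = 327·393/53 = 128511/53 ≈ 2424.7 → 2425
Density = N̂ / area = 2425 / 3 ≈ 808.33 → 808.3 per acre

density ≈ 808.3 Pacific chorus frogs per acre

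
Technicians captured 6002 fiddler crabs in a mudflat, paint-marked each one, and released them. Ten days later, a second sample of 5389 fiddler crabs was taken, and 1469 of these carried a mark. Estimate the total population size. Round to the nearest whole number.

N ≈ 22,018

N = (6002 × 5389) / 1469 = 32344778 / 1469 ≈ 22018.2 → 22018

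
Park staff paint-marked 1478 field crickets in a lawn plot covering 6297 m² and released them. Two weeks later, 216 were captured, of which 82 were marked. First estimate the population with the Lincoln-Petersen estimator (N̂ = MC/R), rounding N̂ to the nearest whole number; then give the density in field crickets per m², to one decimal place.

N̂ = 1478·216/82 = 319248/82 ≈ 3893.3 → 3893
Density = N̂ / area = 3893 / 6297 ≈ 0.62 → 0.6 per m²

density ≈ 0.6 field crickets per m²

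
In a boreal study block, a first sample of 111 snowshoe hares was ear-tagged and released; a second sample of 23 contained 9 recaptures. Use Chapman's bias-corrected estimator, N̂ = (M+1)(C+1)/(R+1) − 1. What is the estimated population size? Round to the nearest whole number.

N̂ = (111+1)(23+1)/(9+1) − 1 = 112·24/10 − 1
= 2688/10 − 1 ≈ 268.8 − 1 ≈ 267.8 → 268

N ≈ 268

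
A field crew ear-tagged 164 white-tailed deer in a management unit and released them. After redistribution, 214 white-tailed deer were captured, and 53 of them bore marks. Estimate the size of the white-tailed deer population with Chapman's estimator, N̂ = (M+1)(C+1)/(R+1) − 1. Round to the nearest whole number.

N ≈ 656

N̂ = (164+1)(214+1)/(53+1) − 1 = 165·215/54 − 1
= 35475/54 − 1 ≈ 656.9 − 1 ≈ 655.9 → 656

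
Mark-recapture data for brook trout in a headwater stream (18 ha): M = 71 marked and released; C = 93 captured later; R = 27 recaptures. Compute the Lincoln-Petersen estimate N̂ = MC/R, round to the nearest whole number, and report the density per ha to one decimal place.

density ≈ 13.6 brook trout per ha

N̂ = 71·93/27 = 6603/27 ≈ 244.6 → 245
Density = N̂ / area = 245 / 18 ≈ 13.61 → 13.6 per ha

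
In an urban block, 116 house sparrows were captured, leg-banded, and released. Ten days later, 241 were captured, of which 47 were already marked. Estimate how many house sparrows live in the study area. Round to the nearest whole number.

The marked fraction in the recapture sample should equal the marked fraction in the population: 47/241 = 116/N.
N = (116 × 241) / 47 = 27956 / 47 ≈ 594.8 → 595

N ≈ 595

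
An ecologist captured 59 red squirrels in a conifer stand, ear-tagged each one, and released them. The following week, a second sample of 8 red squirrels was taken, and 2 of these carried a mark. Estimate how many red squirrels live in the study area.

If marked individuals mix randomly, R/C ≈ M/N, giving N ≈ M·C/R.
N = (59 × 8) / 2 = 472 / 2 = 236

N = 236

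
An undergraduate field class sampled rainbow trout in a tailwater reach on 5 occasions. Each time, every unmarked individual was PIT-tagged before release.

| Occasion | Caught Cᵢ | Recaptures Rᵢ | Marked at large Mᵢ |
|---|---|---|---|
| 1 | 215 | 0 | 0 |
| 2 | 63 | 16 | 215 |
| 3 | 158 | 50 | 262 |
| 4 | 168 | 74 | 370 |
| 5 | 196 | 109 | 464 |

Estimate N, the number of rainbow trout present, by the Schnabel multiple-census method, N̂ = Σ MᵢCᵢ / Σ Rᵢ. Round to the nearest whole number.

Σ MᵢCᵢ = 0·215 + 215·63 + 262·158 + 370·168 + 464·196 = 0 + 13545 + 41396 + 62160 + 90944 = 208045
Σ Rᵢ = 0 + 16 + 50 + 74 + 109 = 249
N̂ = 208045 / 249 ≈ 835.5 → 836

N ≈ 836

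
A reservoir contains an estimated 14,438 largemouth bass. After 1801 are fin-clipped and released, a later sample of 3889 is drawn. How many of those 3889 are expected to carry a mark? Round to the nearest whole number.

Expected recaptures E[R] = M·C / N.
E[R] = 1801 × 3889 / 14438 = 7004089 / 14438 ≈ 485.1 → 485

expected recaptures ≈ 485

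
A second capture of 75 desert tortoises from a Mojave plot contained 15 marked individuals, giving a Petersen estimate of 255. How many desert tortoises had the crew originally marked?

From N = M·C/R: M = N·R / C = 255·15 / 75 = 3825 / 75 = 51.

M = 51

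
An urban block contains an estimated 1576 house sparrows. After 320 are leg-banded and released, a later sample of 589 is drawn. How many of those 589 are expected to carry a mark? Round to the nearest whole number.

expected recaptures ≈ 120

Expected recaptures E[R] = M·C / N.
E[R] = 320 × 589 / 1576 = 188480 / 1576 ≈ 119.6 → 120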